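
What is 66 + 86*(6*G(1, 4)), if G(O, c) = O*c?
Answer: 2130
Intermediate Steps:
66 + 86*(6*G(1, 4)) = 66 + 86*(6*(1*4)) = 66 + 86*(6*4) = 66 + 86*24 = 66 + 2064 = 2130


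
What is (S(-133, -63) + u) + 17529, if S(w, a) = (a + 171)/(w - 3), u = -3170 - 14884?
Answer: -17877/34 ≈ -525.79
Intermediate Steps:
u = -18054
S(w, a) = (171 + a)/(-3 + w)
(S(-133, -63) + u) + 17529 = ((171 - 63)/(-3 - 133) - 18054) + 17529 = (108/(-136) - 18054) + 17529 = (-1/136*108 - 18054) + 17529 = (-27/34 - 18054) + 17529 = -613863/34 + 17529 = -17877/34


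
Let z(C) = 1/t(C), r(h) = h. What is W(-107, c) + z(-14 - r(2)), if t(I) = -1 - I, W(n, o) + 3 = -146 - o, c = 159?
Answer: -4619/15 ≈ -307.93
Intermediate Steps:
W(n, o) = -149 - o (W(n, o) = -3 + (-146 - o) = -149 - o)
z(C) = 1/(-1 - C)
W(-107, c) + z(-14 - r(2)) = (-149 - 1*159) - 1/(1 + (-14 - 1*2)) = (-149 - 159) - 1/(1 + (-14 - 2)) = -308 - 1/(1 - 16) = -308 - 1/(-15) = -308 - 1*(-1/15) = -308 + 1/15 = -4619/15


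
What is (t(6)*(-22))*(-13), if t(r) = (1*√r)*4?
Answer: 1144*√6 ≈ 2802.2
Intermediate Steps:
t(r) = 4*√r (t(r) = √r*4 = 4*√r)
(t(6)*(-22))*(-13) = ((4*√6)*(-22))*(-13) = -88*√6*(-13) = 1144*√6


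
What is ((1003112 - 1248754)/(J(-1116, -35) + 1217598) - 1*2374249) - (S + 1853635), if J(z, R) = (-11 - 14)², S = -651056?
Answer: -4357374382286/1218223 ≈ -3.5768e+6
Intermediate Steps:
J(z, R) = 625 (J(z, R) = (-25)² = 625)
((1003112 - 1248754)/(J(-1116, -35) + 1217598) - 1*2374249) - (S + 1853635) = ((1003112 - 1248754)/(625 + 1217598) - 1*2374249) - (-651056 + 1853635) = (-245642/1218223 - 2374249) - 1*1202579 = (-245642*1/1218223 - 2374249) - 1202579 = (-245642/1218223 - 2374249) - 1202579 = -2892364985169/1218223 - 1202579 = -4357374382286/1218223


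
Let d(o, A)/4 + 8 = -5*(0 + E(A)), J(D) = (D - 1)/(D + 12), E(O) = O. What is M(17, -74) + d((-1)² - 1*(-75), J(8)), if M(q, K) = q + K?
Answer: -96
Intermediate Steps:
M(q, K) = K + q
J(D) = (-1 + D)/(12 + D)
d(o, A) = -32 - 20*A (d(o, A) = -32 + 4*(-5*(0 + A)) = -32 + 4*(-5*A) = -32 - 20*A)
M(17, -74) + d((-1)² - 1*(-75), J(8)) = (-74 + 17) + (-32 - 20*(-1 + 8)/(12 + 8)) = -57 + (-32 - 20*7/20) = -57 + (-32 - 7) = -57 - 39 = -96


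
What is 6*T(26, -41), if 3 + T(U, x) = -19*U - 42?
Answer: -3234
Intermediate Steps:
T(U, x) = -45 - 19*U (T(U, x) = -3 + (-19*U - 42) = -3 + (-42 - 19*U) = -45 - 19*U)
6*T(26, -41) = 6*(-45 - 19*26) = 6*(-45 - 494) = 6*(-539) = -3234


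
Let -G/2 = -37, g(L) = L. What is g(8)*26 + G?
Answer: 282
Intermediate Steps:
G = 74 (G = -2*(-37) = 74)
g(8)*26 + G = 8*26 + 74 = 208 + 74 = 282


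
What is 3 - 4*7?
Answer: -25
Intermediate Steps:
3 - 4*7 = 3 - 28 = -25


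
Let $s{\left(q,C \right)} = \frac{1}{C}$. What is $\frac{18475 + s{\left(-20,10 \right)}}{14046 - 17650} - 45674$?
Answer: $- \frac{1646275711}{36040} \approx -45679.0$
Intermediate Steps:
$\frac{18475 + s{\left(-20,10 \right)}}{14046 - 17650} - 45674 = \frac{18475 + \frac{1}{10}}{14046 - 17650} - 45674 = \frac{18475 + \frac{1}{10}}{-3604} - 45674 = \frac{184751}{10} \left(- \frac{1}{3604}\right) - 45674 = - \frac{184751}{36040} - 45674 = - \frac{1646275711}{36040}$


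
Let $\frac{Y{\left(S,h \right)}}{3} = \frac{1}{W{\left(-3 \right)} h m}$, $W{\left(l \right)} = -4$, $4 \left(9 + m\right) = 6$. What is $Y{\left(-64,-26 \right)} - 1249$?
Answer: $- \frac{324741}{260} \approx -1249.0$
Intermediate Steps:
$m = - \frac{15}{2}$ ($m = -9 + \frac{1}{4} \cdot 6 = -9 + \frac{3}{2} = - \frac{15}{2} \approx -7.5$)
$Y{\left(S,h \right)} = \frac{1}{10 h}$ ($Y{\left(S,h \right)} = \frac{3}{- 4 h \left(- \frac{15}{2}\right)} = \frac{3}{30 h} = 3 \frac{1}{30 h} = \frac{1}{10 h}$)
$Y{\left(-64,-26 \right)} - 1249 = \frac{1}{10 \left(-26\right)} - 1249 = \frac{1}{10} \left(- \frac{1}{26}\right) - 1249 = - \frac{1}{260} - 1249 = - \frac{324741}{260}$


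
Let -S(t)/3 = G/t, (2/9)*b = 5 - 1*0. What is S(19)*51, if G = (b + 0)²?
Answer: -309825/76 ≈ -4076.6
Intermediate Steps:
b = 45/2 (b = 9*(5 - 1*0)/2 = 9*(5 + 0)/2 = (9/2)*5 = 45/2 ≈ 22.500)
G = 2025/4 (G = (45/2 + 0)² = (45/2)² = 2025/4 ≈ 506.25)
S(t) = -6075/(4*t)
S(19)*51 = -6075/4/19*51 = -6075/4*1/19*51 = -6075/76*51 = -309825/76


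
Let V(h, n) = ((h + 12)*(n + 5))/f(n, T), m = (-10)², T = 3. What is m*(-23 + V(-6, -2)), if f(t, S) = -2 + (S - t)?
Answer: -1700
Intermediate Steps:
m = 100
f(t, S) = -2 + S - t
V(h, n) = (5 + n)*(12 + h)/(1 - n) (V(h, n) = ((h + 12)*(n + 5))/(-2 + 3 - n) = ((12 + h)*(5 + n))/(1 - n) = ((5 + n)*(12 + h))/(1 - n) = (5 + n)*(12 + h)/(1 - n))
m*(-23 + V(-6, -2)) = 100*(-23 + (-60 - 12*(-2) - 5*(-6) - 1*(-6)*(-2))/(-1 - 2)) = 100*(-23 + (-60 + 24 + 30 - 12)/(-3)) = 100*(-23 - ⅓*(-18)) = 100*(-23 + 6) = 100*(-17) = -1700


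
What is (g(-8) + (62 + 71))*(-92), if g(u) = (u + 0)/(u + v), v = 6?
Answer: -12604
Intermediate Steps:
g(u) = u/(6 + u) (g(u) = (u + 0)/(u + 6) = u/(6 + u))
(g(-8) + (62 + 71))*(-92) = (-8/(6 - 8) + (62 + 71))*(-92) = (-8/(-2) + 133)*(-92) = (-8*(-½) + 133)*(-92) = (4 + 133)*(-92) = 137*(-92) = -12604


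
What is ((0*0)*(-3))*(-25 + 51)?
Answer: 0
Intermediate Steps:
((0*0)*(-3))*(-25 + 51) = (0*(-3))*26 = 0*26 = 0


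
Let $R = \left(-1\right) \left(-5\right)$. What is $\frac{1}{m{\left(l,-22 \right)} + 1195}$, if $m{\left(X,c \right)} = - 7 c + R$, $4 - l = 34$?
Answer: $\frac{1}{1354} \approx 0.00073855$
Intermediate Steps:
$R = 5$
$l = -30$ ($l = 4 - 34 = -30$)
$m{\left(X,c \right)} = 5 - 7 c$ ($m{\left(X,c \right)} = - 7 c + 5 = 5 - 7 c$)
$\frac{1}{m{\left(l,-22 \right)} + 1195} = \frac{1}{\left(5 - -154\right) + 1195} = \frac{1}{\left(5 + 154\right) + 1195} = \frac{1}{159 + 1195} = \frac{1}{1354}$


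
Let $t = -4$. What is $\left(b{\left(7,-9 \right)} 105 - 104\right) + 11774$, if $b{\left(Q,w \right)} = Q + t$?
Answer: $11985$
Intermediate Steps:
$b{\left(Q,w \right)} = -4 + Q$ ($b{\left(Q,w \right)} = Q - 4 = -4 + Q$)
$\left(b{\left(7,-9 \right)} 105 - 104\right) + 11774 = \left(\left(-4 + 7\right) 105 - 104\right) + 11774 = \left(3 \cdot 105 - 104\right) + 11774 = \left(315 - 104\right) + 11774 = 211 + 11774 = 11985$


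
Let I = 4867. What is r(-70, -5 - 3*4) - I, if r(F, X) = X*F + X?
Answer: -3694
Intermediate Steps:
r(F, X) = X + F*X (r(F, X) = F*X + X = X + F*X)
r(-70, -5 - 3*4) - I = (-5 - 3*4)*(1 - 70) - 1*4867 = (-5 - 12)*(-69) - 4867 = -17*(-69) - 4867 = 1173 - 4867 = -3694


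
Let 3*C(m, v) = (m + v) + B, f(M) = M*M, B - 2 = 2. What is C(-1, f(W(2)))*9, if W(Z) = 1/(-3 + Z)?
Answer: 12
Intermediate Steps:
B = 4 (B = 2 + 2 = 4)
f(M) = M**2
C(m, v) = 4/3 + m/3 + v/3 (C(m, v) = ((m + v) + 4)/3 = (4 + m + v)/3 = 4/3 + m/3 + v/3)
C(-1, f(W(2)))*9 = (4/3 + (1/3)*(-1) + (1/(-3 + 2))**2/3)*9 = (4/3 - 1/3 + (1/(-1))**2/3)*9 = (4/3 - 1/3 + (1/3)*(-1)**2)*9 = (4/3 - 1/3 + (1/3)*1)*9 = (4/3 - 1/3 + 1/3)*9 = (4/3)*9 = 12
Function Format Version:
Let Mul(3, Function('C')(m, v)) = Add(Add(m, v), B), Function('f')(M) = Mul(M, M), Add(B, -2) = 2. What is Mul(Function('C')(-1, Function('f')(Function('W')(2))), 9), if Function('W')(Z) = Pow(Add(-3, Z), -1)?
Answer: 12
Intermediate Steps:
B = 4 (B = Add(2, 2) = 4)
Function('f')(M) = Pow(M, 2)
Function('C')(m, v) = Add(Rational(4, 3), Mul(Rational(1, 3), m), Mul(Rational(1, 3), v)) (Function('C')(m, v) = Mul(Rational(1, 3), Add(Add(m, v), 4)) = Mul(Rational(1, 3), Add(4, m, v)) = Add(Rational(4, 3), Mul(Rational(1, 3), m), Mul(Rational(1, 3), v)))
Mul(Function('C')(-1, Function('f')(Function('W')(2))), 9) = Mul(Add(Rational(4, 3), Mul(Rational(1, 3), -1), Mul(Rational(1, 3), Pow(Pow(Add(-3, 2), -1), 2))), 9) = Mul(Add(Rational(4, 3), Rational(-1, 3), Mul(Rational(1, 3), Pow(Pow(-1, -1), 2))), 9) = Mul(Add(Rational(4, 3), Rational(-1, 3), Mul(Rational(1, 3), Pow(-1, 2))), 9) = Mul(Add(Rational(4, 3), Rational(-1, 3), Mul(Rational(1, 3), 1)), 9) = Mul(Add(Rational(4, 3), Rational(-1, 3), Rational(1, 3)), 9) = Mul(Rational(4, 3), 9) = 12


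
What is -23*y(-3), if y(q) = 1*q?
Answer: 69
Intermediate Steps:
y(q) = q
-23*y(-3) = -23*(-3) = 69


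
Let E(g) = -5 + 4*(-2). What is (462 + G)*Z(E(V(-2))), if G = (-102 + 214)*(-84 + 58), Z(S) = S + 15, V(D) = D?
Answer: -4900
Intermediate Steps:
E(g) = -13 (E(g) = -5 - 8 = -13)
Z(S) = 15 + S
G = -2912 (G = 112*(-26) = -2912)
(462 + G)*Z(E(V(-2))) = (462 - 2912)*(15 - 13) = -2450*2 = -4900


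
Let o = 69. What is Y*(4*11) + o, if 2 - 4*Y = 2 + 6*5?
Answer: -261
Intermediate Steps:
Y = -15/2 (Y = ½ - (2 + 6*5)/4 = ½ - (2 + 30)/4 = ½ - ¼*32 = ½ - 8 = -15/2 ≈ -7.5000)
Y*(4*11) + o = -30*11 + 69 = -15/2*44 + 69 = -330 + 69 = -261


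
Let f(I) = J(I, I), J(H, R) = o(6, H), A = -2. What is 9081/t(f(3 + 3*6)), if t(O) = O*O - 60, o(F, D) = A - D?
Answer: 9081/469 ≈ 19.362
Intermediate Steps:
o(F, D) = -2 - D
J(H, R) = -2 - H
f(I) = -2 - I
t(O) = -60 + O**2 (t(O) = O**2 - 60 = -60 + O**2)
9081/t(f(3 + 3*6)) = 9081/(-60 + (-2 - (3 + 3*6))**2) = 9081/(-60 + (-2 - (3 + 18))**2) = 9081/(-60 + (-2 - 1*21)**2) = 9081/(-60 + (-2 - 21)**2) = 9081/(-60 + (-23)**2) = 9081/(-60 + 529) = 9081/469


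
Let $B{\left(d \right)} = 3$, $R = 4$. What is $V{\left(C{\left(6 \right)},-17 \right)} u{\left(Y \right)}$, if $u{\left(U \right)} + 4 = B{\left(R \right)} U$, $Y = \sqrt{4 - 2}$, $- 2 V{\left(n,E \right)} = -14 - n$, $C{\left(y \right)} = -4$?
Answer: $-20 + 15 \sqrt{2} \approx 1.2132$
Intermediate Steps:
$V{\left(n,E \right)} = 7 + \frac{n}{2}$ ($V{\left(n,E \right)} = - \frac{-14 - n}{2} = 7 + \frac{n}{2}$)
$Y = \sqrt{2} \approx 1.4142$
$u{\left(U \right)} = -4 + 3 U$
$V{\left(C{\left(6 \right)},-17 \right)} u{\left(Y \right)} = \left(7 + \frac{1}{2} \left(-4\right)\right) \left(-4 + 3 \sqrt{2}\right) = \left(7 - 2\right) \left(-4 + 3 \sqrt{2}\right) = 5 \left(-4 + 3 \sqrt{2}\right) = -20 + 15 \sqrt{2}$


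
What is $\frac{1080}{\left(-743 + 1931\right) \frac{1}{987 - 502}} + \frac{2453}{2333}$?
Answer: $\frac{11342033}{25663} \approx 441.96$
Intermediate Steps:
$\frac{1080}{\left(-743 + 1931\right) \frac{1}{987 - 502}} + \frac{2453}{2333} = \frac{1080}{1188 \cdot \frac{1}{485}} + 2453 \cdot \frac{1}{2333} = \frac{1080}{1188 \cdot \frac{1}{485}} + \frac{2453}{2333} = \frac{1080}{\frac{1188}{485}} + \frac{2453}{2333} = 1080 \cdot \frac{485}{1188} + \frac{2453}{2333} = \frac{4850}{11} + \frac{2453}{2333} = \frac{11342033}{25663}$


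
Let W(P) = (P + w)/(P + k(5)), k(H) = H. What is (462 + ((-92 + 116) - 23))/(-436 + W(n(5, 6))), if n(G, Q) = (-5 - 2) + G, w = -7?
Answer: -463/439 ≈ -1.0547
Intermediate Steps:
n(G, Q) = -7 + G
W(P) = (-7 + P)/(5 + P) (W(P) = (P - 7)/(P + 5) = (-7 + P)/(5 + P))
(462 + ((-92 + 116) - 23))/(-436 + W(n(5, 6))) = (462 + ((-92 + 116) - 23))/(-436 + (-7 + (-7 + 5))/(5 + (-7 + 5))) = (462 + (24 - 23))/(-436 + (-7 - 2)/(5 - 2)) = (462 + 1)/(-436 - 9/3) = 463/(-436 + (1/3)*(-9)) = 463/(-436 - 3) = 463/(-439) = 463*(-1/439) = -463/439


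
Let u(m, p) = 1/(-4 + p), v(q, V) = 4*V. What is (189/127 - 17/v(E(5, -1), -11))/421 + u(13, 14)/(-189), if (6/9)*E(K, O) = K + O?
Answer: 8722601/2223157860 ≈ 0.0039235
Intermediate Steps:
E(K, O) = 3*K/2 + 3*O/2 (E(K, O) = 3*(K + O)/2 = 3*K/2 + 3*O/2)
(189/127 - 17/v(E(5, -1), -11))/421 + u(13, 14)/(-189) = (189/127 - 17/(4*(-11)))/421 + 1/((-4 + 14)*(-189)) = (189*(1/127) - 17/(-44))*(1/421) - 1/189/10 = (189/127 - 17*(-1/44))*(1/421) + (⅒)*(-1/189) = (189/127 + 17/44)*(1/421) - 1/1890 = (10475/5588)*(1/421) - 1/1890 = 10475/2352548 - 1/1890 = 8722601/2223157860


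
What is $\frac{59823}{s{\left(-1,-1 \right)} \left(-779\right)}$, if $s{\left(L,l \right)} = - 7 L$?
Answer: $- \frac{59823}{5453} \approx -10.971$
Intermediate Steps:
$\frac{59823}{s{\left(-1,-1 \right)} \left(-779\right)} = \frac{59823}{\left(-7\right) \left(-1\right) \left(-779\right)} = \frac{59823}{7 \left(-779\right)} = \frac{59823}{-5453} = 59823 \left(- \frac{1}{5453}\right) = - \frac{59823}{5453}$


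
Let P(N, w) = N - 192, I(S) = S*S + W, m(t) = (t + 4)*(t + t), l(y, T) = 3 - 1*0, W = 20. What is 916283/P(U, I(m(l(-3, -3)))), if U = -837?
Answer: -916283/1029 ≈ -890.46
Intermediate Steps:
l(y, T) = 3 (l(y, T) = 3 + 0 = 3)
m(t) = 2*t*(4 + t) (m(t) = (4 + t)*(2*t) = 2*t*(4 + t))
I(S) = 20 + S**2 (I(S) = S*S + 20 = S**2 + 20 = 20 + S**2)
P(N, w) = -192 + N
916283/P(U, I(m(l(-3, -3)))) = 916283/(-192 - 837) = 916283/(-1029) = 916283*(-1/1029) = -916283/1029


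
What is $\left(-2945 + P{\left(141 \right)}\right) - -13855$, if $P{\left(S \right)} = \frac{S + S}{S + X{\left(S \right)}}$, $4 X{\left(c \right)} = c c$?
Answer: $\frac{1581958}{145} \approx 10910.0$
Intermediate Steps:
$X{\left(c \right)} = \frac{c^{2}}{4}$ ($X{\left(c \right)} = \frac{c c}{4} = \frac{c^{2}}{4}$)
$P{\left(S \right)} = \frac{2 S}{S + \frac{S^{2}}{4}}$ ($P{\left(S \right)} = \frac{S + S}{S + \frac{S^{2}}{4}} = \frac{2 S}{S + \frac{S^{2}}{4}}$)
$\left(-2945 + P{\left(141 \right)}\right) - -13855 = \left(-2945 + \frac{8}{4 + 141}\right) - -13855 = \left(-2945 + \frac{8}{145}\right) + 13855 = - \frac{427017}{145} + 13855 = \frac{1581958}{145}$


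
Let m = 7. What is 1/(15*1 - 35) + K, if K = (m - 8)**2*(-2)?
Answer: -41/20 ≈ -2.0500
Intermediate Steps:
K = -2 (K = (7 - 8)**2*(-2) = (-1)**2*(-2) = 1*(-2) = -2)
1/(15*1 - 35) + K = 1/(15*1 - 35) - 2 = 1/(15 - 35) - 2 = 1/(-20) - 2 = -1/20 - 2 = -41/20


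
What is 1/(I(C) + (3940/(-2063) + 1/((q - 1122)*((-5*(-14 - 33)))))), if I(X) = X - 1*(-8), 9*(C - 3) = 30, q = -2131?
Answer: 4731211995/58778174306 ≈ 0.080493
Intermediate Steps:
C = 19/3 (C = 3 + (⅑)*30 = 3 + 10/3 = 19/3 ≈ 6.3333)
I(X) = 8 + X (I(X) = X + 8 = 8 + X)
1/(I(C) + (3940/(-2063) + 1/((q - 1122)*((-5*(-14 - 33)))))) = 1/((8 + 19/3) + (3940/(-2063) + 1/((-2131 - 1122)*((-5*(-14 - 33)))))) = 1/(43/3 + (3940*(-1/2063) + 1/((-3253)*((-5*(-47)))))) = 1/(43/3 + (-3940/2063 - 1/3253/235)) = 1/(43/3 + (-3940/2063 - 1/3253*1/235)) = 1/(43/3 + (-3940/2063 - 1/764455)) = 1/(43/3 - 3011954763/1577070665) = 1/(58778174306/4731211995) = 4731211995/58778174306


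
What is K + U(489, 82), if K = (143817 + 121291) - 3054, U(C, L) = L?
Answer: 262136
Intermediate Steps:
K = 262054 (K = 265108 - 3054 = 262054)
K + U(489, 82) = 262054 + 82 = 262136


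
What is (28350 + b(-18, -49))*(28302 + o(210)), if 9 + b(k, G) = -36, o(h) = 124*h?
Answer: 1538150310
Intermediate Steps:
b(k, G) = -45 (b(k, G) = -9 - 36 = -45)
(28350 + b(-18, -49))*(28302 + o(210)) = (28350 - 45)*(28302 + 124*210) = 28305*(28302 + 26040) = 28305*54342 = 1538150310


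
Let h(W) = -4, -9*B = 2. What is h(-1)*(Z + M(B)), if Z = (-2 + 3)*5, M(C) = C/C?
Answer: -24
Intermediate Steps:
B = -2/9 (B = -1/9*2 = -2/9 ≈ -0.22222)
M(C) = 1
Z = 5 (Z = 1*5 = 5)
h(-1)*(Z + M(B)) = -4*(5 + 1) = -4*6 = -24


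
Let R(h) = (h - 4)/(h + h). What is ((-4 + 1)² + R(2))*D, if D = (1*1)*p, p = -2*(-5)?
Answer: 85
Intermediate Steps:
R(h) = (-4 + h)/(2*h) (R(h) = (-4 + h)/((2*h)) = (-4 + h)*(1/(2*h)) = (-4 + h)/(2*h))
p = 10
D = 10 (D = (1*1)*10 = 1*10 = 10)
((-4 + 1)² + R(2))*D = ((-4 + 1)² + (½)*(-4 + 2)/2)*10 = ((-3)² + (½)*(½)*(-2))*10 = (9 - ½)*10 = (17/2)*10 = 85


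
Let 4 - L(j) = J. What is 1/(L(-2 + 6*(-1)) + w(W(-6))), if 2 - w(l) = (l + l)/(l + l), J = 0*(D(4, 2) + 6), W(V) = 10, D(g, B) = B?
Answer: 1/5 ≈ 0.20000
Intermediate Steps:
J = 0 (J = 0*(2 + 6) = 0*8 = 0)
L(j) = 4 (L(j) = 4 - 1*0 = 4 + 0 = 4)
w(l) = 1 (w(l) = 2 - (l + l)/(l + l) = 2 - 2*l/(2*l) = 2 - 2*l*1/(2*l) = 2 - 1*1 = 2 - 1 = 1)
1/(L(-2 + 6*(-1)) + w(W(-6))) = 1/(4 + 1) = 1/5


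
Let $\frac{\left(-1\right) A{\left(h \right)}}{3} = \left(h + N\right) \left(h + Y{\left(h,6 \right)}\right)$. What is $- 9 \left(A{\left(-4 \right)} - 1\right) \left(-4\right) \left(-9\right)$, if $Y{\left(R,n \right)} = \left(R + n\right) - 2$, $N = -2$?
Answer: $23652$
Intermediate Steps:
$Y{\left(R,n \right)} = -2 + R + n$
$A{\left(h \right)} = - 3 \left(-2 + h\right) \left(4 + 2 h\right)$ ($A{\left(h \right)} = - 3 \left(h - 2\right) \left(h + \left(-2 + h + 6\right)\right) = - 3 \left(-2 + h\right) \left(h + \left(4 + h\right)\right) = - 3 \left(-2 + h\right) \left(4 + 2 h\right)$)
$- 9 \left(A{\left(-4 \right)} - 1\right) \left(-4\right) \left(-9\right) = - 9 \left(\left(24 - 6 \left(-4\right)^{2}\right) - 1\right) \left(-4\right) \left(-9\right) = - 9 \left(\left(24 - 96\right) - 1\right) \left(-4\right) \left(-9\right) = - 9 \left(-72 - 1\right) \left(-4\right) \left(-9\right) = - 9 \left(\left(-73\right) \left(-4\right)\right) \left(-9\right) = \left(-9\right) 292 \left(-9\right) = \left(-2628\right) \left(-9\right) = 23652$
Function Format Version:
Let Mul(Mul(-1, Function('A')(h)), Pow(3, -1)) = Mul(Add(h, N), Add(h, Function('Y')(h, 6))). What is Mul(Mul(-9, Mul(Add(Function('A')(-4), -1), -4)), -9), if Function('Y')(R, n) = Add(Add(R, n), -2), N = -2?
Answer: 23652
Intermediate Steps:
Function('Y')(R, n) = Add(-2, R, n)
Function('A')(h) = Mul(-3, Add(-2, h), Add(4, Mul(2, h))) (Function('A')(h) = Mul(-3, Mul(Add(h, -2), Add(h, Add(-2, h, 6)))) = Mul(-3, Mul(Add(-2, h), Add(h, Add(4, h)))) = Mul(-3, Mul(Add(-2, h), Add(4, Mul(2, h)))) = Mul(-3, Add(-2, h), Add(4, Mul(2, h))))
Mul(Mul(-9, Mul(Add(Function('A')(-4), -1), -4)), -9) = Mul(Mul(-9, Mul(Add(Add(24, Mul(-6, Pow(-4, 2))), -1), -4)), -9) = Mul(Mul(-9, Mul(Add(Add(24, Mul(-6, 16)), -1), -4)), -9) = Mul(Mul(-9, Mul(Add(Add(24, -96), -1), -4)), -9) = Mul(Mul(-9, Mul(Add(-72, -1), -4)), -9) = Mul(Mul(-9, Mul(-73, -4)), -9) = Mul(Mul(-9, 292), -9) = Mul(-2628, -9) = 23652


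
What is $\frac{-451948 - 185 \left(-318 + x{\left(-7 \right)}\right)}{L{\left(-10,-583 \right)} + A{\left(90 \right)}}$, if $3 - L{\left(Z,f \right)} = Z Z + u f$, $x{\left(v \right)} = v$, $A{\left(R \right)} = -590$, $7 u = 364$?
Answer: $- \frac{391823}{29629} \approx -13.224$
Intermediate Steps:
$u = 52$ ($u = \frac{1}{7} \cdot 364 = 52$)
$L{\left(Z,f \right)} = 3 - Z^{2} - 52 f$ ($L{\left(Z,f \right)} = 3 - \left(Z Z + 52 f\right) = 3 - \left(Z^{2} + 52 f\right) = 3 - Z^{2} - 52 f$)
$\frac{-451948 - 185 \left(-318 + x{\left(-7 \right)}\right)}{L{\left(-10,-583 \right)} + A{\left(90 \right)}} = \frac{-451948 - 185 \left(-318 - 7\right)}{\left(3 - \left(-10\right)^{2} - -30316\right) - 590} = \frac{-451948 - -60125}{\left(3 - 100 + 30316\right) - 590} = \frac{-451948 + 60125}{\left(3 - 100 + 30316\right) - 590} = - \frac{391823}{30219 - 590} = - \frac{391823}{29629}$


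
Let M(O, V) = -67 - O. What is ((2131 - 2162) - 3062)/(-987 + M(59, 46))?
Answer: 1031/371 ≈ 2.7790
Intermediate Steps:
((2131 - 2162) - 3062)/(-987 + M(59, 46)) = ((2131 - 2162) - 3062)/(-987 + (-67 - 1*59)) = (-31 - 3062)/(-987 + (-67 - 59)) = -3093/(-987 - 126) = -3093/(-1113) = -3093*(-1/1113) = 1031/371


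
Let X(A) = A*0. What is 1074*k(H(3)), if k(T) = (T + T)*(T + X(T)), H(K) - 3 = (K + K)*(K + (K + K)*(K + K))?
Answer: 120651012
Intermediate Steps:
X(A) = 0
H(K) = 3 + 2*K*(K + 4*K**2) (H(K) = 3 + (K + K)*(K + (K + K)*(K + K)) = 3 + (2*K)*(K + (2*K)*(2*K)) = 3 + (2*K)*(K + 4*K**2) = 3 + 2*K*(K + 4*K**2))
k(T) = 2*T**2 (k(T) = (T + T)*(T + 0) = (2*T)*T = 2*T**2)
1074*k(H(3)) = 1074*(2*(3 + 2*3**2 + 8*3**3)**2) = 1074*(2*(3 + 2*9 + 8*27)**2) = 1074*(2*(3 + 18 + 216)**2) = 1074*(2*237**2) = 1074*(2*56169) = 1074*112338 = 120651012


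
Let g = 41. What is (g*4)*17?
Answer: 2788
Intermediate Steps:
(g*4)*17 = (41*4)*17 = 164*17 = 2788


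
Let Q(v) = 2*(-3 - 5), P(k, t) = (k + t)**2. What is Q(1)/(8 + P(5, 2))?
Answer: -16/57 ≈ -0.28070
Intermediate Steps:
Q(v) = -16 (Q(v) = 2*(-8) = -16)
Q(1)/(8 + P(5, 2)) = -16/(8 + (5 + 2)**2) = -16/(8 + 7**2) = -16/(8 + 49) = -16/57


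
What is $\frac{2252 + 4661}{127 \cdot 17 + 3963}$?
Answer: $\frac{6913}{6122} \approx 1.1292$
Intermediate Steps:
$\frac{2252 + 4661}{127 \cdot 17 + 3963} = \frac{6913}{2159 + 3963} = \frac{6913}{6122}$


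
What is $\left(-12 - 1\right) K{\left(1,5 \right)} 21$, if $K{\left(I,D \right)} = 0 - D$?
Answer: $1365$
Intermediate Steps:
$K{\left(I,D \right)} = - D$
$\left(-12 - 1\right) K{\left(1,5 \right)} 21 = \left(-12 - 1\right) \left(\left(-1\right) 5\right) 21 = \left(-12 - 1\right) \left(-5\right) 21 = \left(-13\right) \left(-5\right) 21 = 65 \cdot 21 = 1365$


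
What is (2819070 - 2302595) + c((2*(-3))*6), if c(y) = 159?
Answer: 516634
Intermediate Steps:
(2819070 - 2302595) + c((2*(-3))*6) = (2819070 - 2302595) + 159 = 516475 + 159 = 516634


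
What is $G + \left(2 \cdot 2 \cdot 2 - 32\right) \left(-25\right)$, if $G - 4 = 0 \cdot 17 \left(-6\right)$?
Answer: $604$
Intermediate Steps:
$G = 4$ ($G = 4 + 0 \cdot 17 \left(-6\right) = 4 + 0 \left(-6\right) = 4 + 0 = 4$)
$G + \left(2 \cdot 2 \cdot 2 - 32\right) \left(-25\right) = 4 + \left(2 \cdot 2 \cdot 2 - 32\right) \left(-25\right) = 4 + \left(4 \cdot 2 - 32\right) \left(-25\right) = 4 + \left(8 - 32\right) \left(-25\right) = 4 - -600 = 4 + 600 = 604$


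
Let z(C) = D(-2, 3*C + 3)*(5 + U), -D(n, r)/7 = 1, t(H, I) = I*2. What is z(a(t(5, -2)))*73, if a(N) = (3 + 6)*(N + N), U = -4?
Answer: -511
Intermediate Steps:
t(H, I) = 2*I
D(n, r) = -7 (D(n, r) = -7*1 = -7)
a(N) = 18*N (a(N) = 9*(2*N) = 18*N)
z(C) = -7 (z(C) = -7*(5 - 4) = -7*1 = -7)
z(a(t(5, -2)))*73 = -7*73 = -511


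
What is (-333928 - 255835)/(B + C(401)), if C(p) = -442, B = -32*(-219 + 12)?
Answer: -589763/6182 ≈ -95.400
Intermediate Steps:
B = 6624 (B = -32*(-207) = 6624)
(-333928 - 255835)/(B + C(401)) = (-333928 - 255835)/(6624 - 442) = -589763/6182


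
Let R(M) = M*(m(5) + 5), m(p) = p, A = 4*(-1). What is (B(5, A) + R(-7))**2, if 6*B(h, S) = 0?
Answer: 4900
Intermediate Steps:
A = -4
B(h, S) = 0 (B(h, S) = (1/6)*0 = 0)
R(M) = 10*M (R(M) = M*(5 + 5) = M*10 = 10*M)
(B(5, A) + R(-7))**2 = (0 + 10*(-7))**2 = (0 - 70)**2 = (-70)**2 = 4900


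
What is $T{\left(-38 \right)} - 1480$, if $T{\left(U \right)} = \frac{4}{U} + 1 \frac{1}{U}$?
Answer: $- \frac{56245}{38} \approx -1480.1$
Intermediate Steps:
$T{\left(U \right)} = \frac{5}{U}$ ($T{\left(U \right)} = \frac{4}{U} + \frac{1}{U} = \frac{5}{U}$)
$T{\left(-38 \right)} - 1480 = \frac{5}{-38} - 1480 = 5 \left(- \frac{1}{38}\right) - 1480 = - \frac{5}{38} - 1480 = - \frac{56245}{38}$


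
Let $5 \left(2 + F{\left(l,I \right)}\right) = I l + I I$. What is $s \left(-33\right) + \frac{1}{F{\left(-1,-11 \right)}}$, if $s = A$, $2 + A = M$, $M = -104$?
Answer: $\frac{426761}{122} \approx 3498.0$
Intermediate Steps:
$F{\left(l,I \right)} = -2 + \frac{I^{2}}{5} + \frac{I l}{5}$ ($F{\left(l,I \right)} = -2 + \frac{I l + I I}{5} = -2 + \frac{I l + I^{2}}{5} = -2 + \frac{I^{2} + I l}{5} = -2 + \left(\frac{I^{2}}{5} + \frac{I l}{5}\right) = -2 + \frac{I^{2}}{5} + \frac{I l}{5}$)
$A = -106$ ($A = -2 - 104 = -106$)
$s = -106$
$s \left(-33\right) + \frac{1}{F{\left(-1,-11 \right)}} = \left(-106\right) \left(-33\right) + \frac{1}{-2 + \frac{\left(-11\right)^{2}}{5} + \frac{1}{5} \left(-11\right) \left(-1\right)} = 3498 + \frac{1}{-2 + \frac{1}{5} \cdot 121 + \frac{11}{5}} = 3498 + \frac{1}{-2 + \frac{121}{5} + \frac{11}{5}} = 3498 + \frac{1}{\frac{122}{5}} = 3498 + \frac{5}{122} = \frac{426761}{122}$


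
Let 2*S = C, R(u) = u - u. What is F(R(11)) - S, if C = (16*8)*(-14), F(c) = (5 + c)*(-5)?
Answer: 871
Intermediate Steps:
R(u) = 0
F(c) = -25 - 5*c
C = -1792 (C = 128*(-14) = -1792)
S = -896 (S = (1/2)*(-1792) = -896)
F(R(11)) - S = (-25 - 5*0) - 1*(-896) = (-25 + 0) + 896 = -25 + 896 = 871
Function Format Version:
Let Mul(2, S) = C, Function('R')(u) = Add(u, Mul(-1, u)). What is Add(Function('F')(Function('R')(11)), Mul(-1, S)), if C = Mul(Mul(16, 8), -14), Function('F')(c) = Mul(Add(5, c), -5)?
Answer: 871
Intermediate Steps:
Function('R')(u) = 0
Function('F')(c) = Add(-25, Mul(-5, c))
C = -1792 (C = Mul(128, -14) = -1792)
S = -896 (S = Mul(Rational(1, 2), -1792) = -896)
Add(Function('F')(Function('R')(11)), Mul(-1, S)) = Add(Add(-25, Mul(-5, 0)), Mul(-1, -896)) = Add(Add(-25, 0), 896) = Add(-25, 896) = 871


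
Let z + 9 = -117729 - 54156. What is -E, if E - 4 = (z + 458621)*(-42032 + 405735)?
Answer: -104283470085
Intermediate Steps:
z = -171894 (z = -9 + (-117729 - 54156) = -9 - 171885 = -171894)
E = 104283470085 (E = 4 + (-171894 + 458621)*(-42032 + 405735) = 4 + 286727*363703 = 4 + 104283470081 = 104283470085)
-E = -1*104283470085 = -104283470085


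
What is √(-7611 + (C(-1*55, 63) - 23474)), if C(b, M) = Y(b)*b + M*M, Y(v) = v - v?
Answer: 2*I*√6779 ≈ 164.67*I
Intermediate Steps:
Y(v) = 0
C(b, M) = M² (C(b, M) = 0*b + M*M = 0 + M² = M²)
√(-7611 + (C(-1*55, 63) - 23474)) = √(-7611 + (63² - 23474)) = √(-7611 + (3969 - 23474)) = √(-7611 - 19505) = √(-27116) = 2*I*√6779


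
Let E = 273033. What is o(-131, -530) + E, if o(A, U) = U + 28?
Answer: 272531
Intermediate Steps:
o(A, U) = 28 + U
o(-131, -530) + E = (28 - 530) + 273033 = -502 + 273033 = 272531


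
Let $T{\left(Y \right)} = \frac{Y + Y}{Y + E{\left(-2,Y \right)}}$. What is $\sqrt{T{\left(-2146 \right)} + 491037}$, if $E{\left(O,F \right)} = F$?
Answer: $\sqrt{491038} \approx 700.74$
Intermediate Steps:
$T{\left(Y \right)} = 1$ ($T{\left(Y \right)} = \frac{Y + Y}{Y + Y} = \frac{2 Y}{2 Y} = 2 Y \frac{1}{2 Y} = 1$)
$\sqrt{T{\left(-2146 \right)} + 491037} = \sqrt{1 + 491037} = \sqrt{491038}$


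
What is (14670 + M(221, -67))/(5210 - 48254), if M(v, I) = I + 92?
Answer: -14695/43044 ≈ -0.34139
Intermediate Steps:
M(v, I) = 92 + I
(14670 + M(221, -67))/(5210 - 48254) = (14670 + (92 - 67))/(5210 - 48254) = (14670 + 25)/(-43044) = 14695*(-1/43044) = -14695/43044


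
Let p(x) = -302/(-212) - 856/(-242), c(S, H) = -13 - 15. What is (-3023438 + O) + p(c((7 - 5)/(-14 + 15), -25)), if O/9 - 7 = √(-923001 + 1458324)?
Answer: -38777744111/12826 + 9*√535323 ≈ -3.0168e+6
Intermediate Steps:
c(S, H) = -28
p(x) = 63639/12826 (p(x) = -302*(-1/212) - 856*(-1/242) = 151/106 + 428/121 = 63639/12826)
O = 63 + 9*√535323 (O = 63 + 9*√(-923001 + 1458324) = 63 + 9*√535323 ≈ 6647.9)
(-3023438 + O) + p(c((7 - 5)/(-14 + 15), -25)) = (-3023438 + (63 + 9*√535323)) + 63639/12826 = (-3023375 + 9*√535323) + 63639/12826 = -38777744111/12826 + 9*√535323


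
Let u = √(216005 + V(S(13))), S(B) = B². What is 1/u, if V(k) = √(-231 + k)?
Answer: (216005 + I*√62)^(-½) ≈ 0.0021516 - 4.0e-8*I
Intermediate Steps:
u = √(216005 + I*√62) (u = √(216005 + √(-231 + 13²)) = √(216005 + √(-231 + 169)) = √(216005 + √(-62)) = √(216005 + I*√62) ≈ 464.76 + 0.0085*I)
1/u = 1/(√(216005 + I*√62)) = (216005 + I*√62)^(-½)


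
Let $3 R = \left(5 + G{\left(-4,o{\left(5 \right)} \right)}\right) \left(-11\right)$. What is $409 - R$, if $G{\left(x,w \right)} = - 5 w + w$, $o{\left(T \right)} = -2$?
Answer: $\frac{1370}{3} \approx 456.67$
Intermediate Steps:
$G{\left(x,w \right)} = - 4 w$
$R = - \frac{143}{3}$ ($R = \frac{\left(5 - -8\right) \left(-11\right)}{3} = \frac{\left(5 + 8\right) \left(-11\right)}{3} = \frac{13 \left(-11\right)}{3} = \frac{1}{3} \left(-143\right) = - \frac{143}{3} \approx -47.667$)
$409 - R = 409 - - \frac{143}{3} = 409 + \frac{143}{3} = \frac{1370}{3}$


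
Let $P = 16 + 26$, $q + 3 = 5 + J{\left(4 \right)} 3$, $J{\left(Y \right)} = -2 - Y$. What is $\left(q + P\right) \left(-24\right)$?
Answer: $-624$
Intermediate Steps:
$q = -16$ ($q = -3 + \left(5 + \left(-2 - 4\right) 3\right) = -3 + \left(5 - 18\right) = -3 - 13 = -16$)
$P = 42$
$\left(q + P\right) \left(-24\right) = \left(-16 + 42\right) \left(-24\right) = 26 \left(-24\right) = -624$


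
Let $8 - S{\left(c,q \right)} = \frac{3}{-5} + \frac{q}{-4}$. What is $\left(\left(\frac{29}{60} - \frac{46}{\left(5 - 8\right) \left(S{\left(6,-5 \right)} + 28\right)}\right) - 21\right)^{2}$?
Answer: $\frac{725762574889}{1799456400} \approx 403.32$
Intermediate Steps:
$S{\left(c,q \right)} = \frac{43}{5} + \frac{q}{4}$ ($S{\left(c,q \right)} = 8 - \left(\frac{3}{-5} + \frac{q}{-4}\right) = 8 - \left(3 \left(- \frac{1}{5}\right) + q \left(- \frac{1}{4}\right)\right) = 8 - \left(- \frac{3}{5} - \frac{q}{4}\right) = 8 + \left(\frac{3}{5} + \frac{q}{4}\right) = \frac{43}{5} + \frac{q}{4}$)
$\left(\left(\frac{29}{60} - \frac{46}{\left(5 - 8\right) \left(S{\left(6,-5 \right)} + 28\right)}\right) - 21\right)^{2} = \left(\left(\frac{29}{60} - \frac{46}{\left(5 - 8\right) \left(\left(\frac{43}{5} + \frac{1}{4} \left(-5\right)\right) + 28\right)}\right) - 21\right)^{2} = \left(\left(29 \cdot \frac{1}{60} - \frac{46}{\left(-3\right) \left(\left(\frac{43}{5} - \frac{5}{4}\right) + 28\right)}\right) - 21\right)^{2} = \left(\left(\frac{29}{60} - \frac{46}{\left(-3\right) \left(\frac{147}{20} + 28\right)}\right) - 21\right)^{2} = \left(\left(\frac{29}{60} - \frac{46}{\left(-3\right) \frac{707}{20}}\right) - 21\right)^{2} = \left(\left(\frac{29}{60} - \frac{46}{- \frac{2121}{20}}\right) - 21\right)^{2} = \left(\left(\frac{29}{60} - - \frac{920}{2121}\right) - 21\right)^{2} = \left(\left(\frac{29}{60} + \frac{920}{2121}\right) - 21\right)^{2} = \left(\frac{38903}{42420} - 21\right)^{2} = \left(- \frac{851917}{42420}\right)^{2} = \frac{725762574889}{1799456400}$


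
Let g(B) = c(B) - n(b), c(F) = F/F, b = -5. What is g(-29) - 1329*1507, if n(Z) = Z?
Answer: -2002797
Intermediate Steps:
c(F) = 1
g(B) = 6 (g(B) = 1 - 1*(-5) = 1 + 5 = 6)
g(-29) - 1329*1507 = 6 - 1329*1507 = 6 - 2002803 = -2002797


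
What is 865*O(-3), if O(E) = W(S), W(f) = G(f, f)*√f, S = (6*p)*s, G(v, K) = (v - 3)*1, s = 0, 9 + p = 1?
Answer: 0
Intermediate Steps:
p = -8 (p = -9 + 1 = -8)
G(v, K) = -3 + v (G(v, K) = (-3 + v)*1 = -3 + v)
S = 0 (S = (6*(-8))*0 = -48*0 = 0)
W(f) = √f*(-3 + f) (W(f) = (-3 + f)*√f = √f*(-3 + f))
O(E) = 0 (O(E) = √0*(-3 + 0) = 0*(-3) = 0)
865*O(-3) = 865*0 = 0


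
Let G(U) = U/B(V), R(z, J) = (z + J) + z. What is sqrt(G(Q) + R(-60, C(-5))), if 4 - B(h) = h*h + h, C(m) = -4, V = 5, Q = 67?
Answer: I*sqrt(85566)/26 ≈ 11.251*I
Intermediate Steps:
B(h) = 4 - h - h**2 (B(h) = 4 - (h*h + h) = 4 - (h**2 + h) = 4 - (h + h**2) = 4 + (-h - h**2) = 4 - h - h**2)
R(z, J) = J + 2*z (R(z, J) = (J + z) + z = J + 2*z)
G(U) = -U/26 (G(U) = U/(4 - 1*5 - 1*5**2) = U/(4 - 5 - 1*25) = U/(4 - 5 - 25) = U/(-26) = U*(-1/26) = -U/26)
sqrt(G(Q) + R(-60, C(-5))) = sqrt(-1/26*67 + (-4 + 2*(-60))) = sqrt(-67/26 + (-4 - 120)) = sqrt(-67/26 - 124) = sqrt(-3291/26) = I*sqrt(85566)/26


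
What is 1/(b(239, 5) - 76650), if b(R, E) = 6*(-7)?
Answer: -1/76692 ≈ -1.3039e-5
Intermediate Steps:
b(R, E) = -42
1/(b(239, 5) - 76650) = 1/(-42 - 76650) = 1/(-76692) = -1/76692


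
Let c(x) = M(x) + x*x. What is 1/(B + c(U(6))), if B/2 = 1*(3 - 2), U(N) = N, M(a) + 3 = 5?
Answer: 1/40 ≈ 0.025000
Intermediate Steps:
M(a) = 2 (M(a) = -3 + 5 = 2)
B = 2 (B = 2*(1*(3 - 2)) = 2*(1*1) = 2*1 = 2)
c(x) = 2 + x**2 (c(x) = 2 + x*x = 2 + x**2)
1/(B + c(U(6))) = 1/(2 + (2 + 6**2)) = 1/(2 + (2 + 36)) = 1/(2 + 38) = 1/40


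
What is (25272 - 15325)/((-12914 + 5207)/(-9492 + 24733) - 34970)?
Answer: -151602227/532985477 ≈ -0.28444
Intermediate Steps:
(25272 - 15325)/((-12914 + 5207)/(-9492 + 24733) - 34970) = 9947/(-7707/15241 - 34970) = 9947/(-532985477/15241) = 9947*(-15241/532985477) = -151602227/532985477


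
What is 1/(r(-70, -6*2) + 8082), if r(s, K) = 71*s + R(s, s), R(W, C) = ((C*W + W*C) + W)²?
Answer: 1/94676012 ≈ 1.0562e-8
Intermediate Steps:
R(W, C) = (W + 2*C*W)² (R(W, C) = ((C*W + C*W) + W)² = (2*C*W + W)² = (W + 2*C*W)²)
r(s, K) = 71*s + s²*(1 + 2*s)²
1/(r(-70, -6*2) + 8082) = 1/(-70*(71 - 70*(1 + 2*(-70))²) + 8082) = 1/(-70*(71 - 70*(1 - 140)²) + 8082) = 1/(-70*(71 - 70*(-139)²) + 8082) = 1/(-70*(71 - 70*19321) + 8082) = 1/(-70*(71 - 1352470) + 8082) = 1/(-70*(-1352399) + 8082) = 1/(94667930 + 8082) = 1/94676012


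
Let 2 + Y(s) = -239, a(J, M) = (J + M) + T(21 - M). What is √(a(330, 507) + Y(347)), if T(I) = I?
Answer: √110 ≈ 10.488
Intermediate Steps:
a(J, M) = 21 + J (a(J, M) = (J + M) + (21 - M) = 21 + J)
Y(s) = -241 (Y(s) = -2 - 239 = -241)
√(a(330, 507) + Y(347)) = √((21 + 330) - 241) = √(351 - 241) = √110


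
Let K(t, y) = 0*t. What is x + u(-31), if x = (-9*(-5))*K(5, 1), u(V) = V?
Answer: -31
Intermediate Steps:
K(t, y) = 0
x = 0 (x = -9*(-5)*0 = 45*0 = 0)
x + u(-31) = 0 - 31 = -31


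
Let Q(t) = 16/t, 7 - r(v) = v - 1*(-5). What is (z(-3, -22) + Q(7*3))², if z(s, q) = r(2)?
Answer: 256/441 ≈ 0.58050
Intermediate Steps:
r(v) = 2 - v (r(v) = 7 - (v - 1*(-5)) = 7 - (v + 5) = 7 - (5 + v) = 7 + (-5 - v) = 2 - v)
z(s, q) = 0 (z(s, q) = 2 - 1*2 = 2 - 2 = 0)
(z(-3, -22) + Q(7*3))² = (0 + 16/((7*3)))² = (0 + 16/21)² = (16/21)² = 256/441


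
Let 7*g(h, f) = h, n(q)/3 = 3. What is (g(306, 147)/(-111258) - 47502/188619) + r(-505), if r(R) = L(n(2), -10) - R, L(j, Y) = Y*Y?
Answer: 1645111126536/2720326091 ≈ 604.75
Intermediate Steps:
n(q) = 9 (n(q) = 3*3 = 9)
L(j, Y) = Y**2
g(h, f) = h/7
r(R) = 100 - R (r(R) = (-10)**2 - R = 100 - R)
(g(306, 147)/(-111258) - 47502/188619) + r(-505) = (((1/7)*306)/(-111258) - 47502/188619) + (100 - 1*(-505)) = ((306/7)*(-1/111258) - 47502*1/188619) + (100 + 505) = (-17/43267 - 15834/62873) + 605 = -686158519/2720326091 + 605 = 1645111126536/2720326091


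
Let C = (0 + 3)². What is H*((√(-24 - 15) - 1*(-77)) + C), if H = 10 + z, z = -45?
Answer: -3010 - 35*I*√39 ≈ -3010.0 - 218.57*I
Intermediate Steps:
C = 9 (C = 3² = 9)
H = -35 (H = 10 - 45 = -35)
H*((√(-24 - 15) - 1*(-77)) + C) = -35*((√(-24 - 15) - 1*(-77)) + 9) = -35*((√(-39) + 77) + 9) = -35*((I*√39 + 77) + 9) = -35*((77 + I*√39) + 9) = -35*(86 + I*√39) = -3010 - 35*I*√39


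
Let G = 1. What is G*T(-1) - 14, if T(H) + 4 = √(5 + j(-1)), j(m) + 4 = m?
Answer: -18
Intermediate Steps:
j(m) = -4 + m
T(H) = -4 (T(H) = -4 + √(5 + (-4 - 1)) = -4 + √(5 - 5) = -4 + √0 = -4 + 0 = -4)
G*T(-1) - 14 = 1*(-4) - 14 = -4 - 14 = -18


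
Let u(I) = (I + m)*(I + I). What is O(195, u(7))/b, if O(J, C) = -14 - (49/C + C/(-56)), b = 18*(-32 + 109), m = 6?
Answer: -191/24024 ≈ -0.0079504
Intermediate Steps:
b = 1386 (b = 18*77 = 1386)
u(I) = 2*I*(6 + I) (u(I) = (I + 6)*(I + I) = (6 + I)*(2*I) = 2*I*(6 + I))
O(J, C) = -14 - 49/C + C/56 (O(J, C) = -14 - (49/C + C*(-1/56)) = -14 - (49/C - C/56) = -14 + (-49/C + C/56) = -14 - 49/C + C/56)
O(195, u(7))/b = (-14 - 49*1/(14*(6 + 7)) + (2*7*(6 + 7))/56)/1386 = (-14 - 49/(2*7*13) + (2*7*13)/56)*(1/1386) = (-14 - 49/182 + (1/56)*182)*(1/1386) = (-14 - 49*1/182 + 13/4)*(1/1386) = (-14 - 7/26 + 13/4)*(1/1386) = -573/52*1/1386 = -191/24024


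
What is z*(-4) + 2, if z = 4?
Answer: -14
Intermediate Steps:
z*(-4) + 2 = 4*(-4) + 2 = -16 + 2 = -14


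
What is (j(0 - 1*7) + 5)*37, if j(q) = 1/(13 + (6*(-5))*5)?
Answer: 25308/137 ≈ 184.73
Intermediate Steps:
j(q) = -1/137 (j(q) = 1/(13 - 30*5) = 1/(13 - 150) = 1/(-137) = -1/137)
(j(0 - 1*7) + 5)*37 = (-1/137 + 5)*37 = (684/137)*37 = 25308/137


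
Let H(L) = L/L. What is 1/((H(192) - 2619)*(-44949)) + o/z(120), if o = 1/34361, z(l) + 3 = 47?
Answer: 5417653/8086963196004 ≈ 6.6992e-7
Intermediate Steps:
z(l) = 44 (z(l) = -3 + 47 = 44)
H(L) = 1
o = 1/34361 ≈ 2.9103e-5
1/((H(192) - 2619)*(-44949)) + o/z(120) = 1/((1 - 2619)*(-44949)) + (1/34361)/44 = -1/44949/(-2618) + (1/34361)*(1/44) = -1/2618*(-1/44949) + 1/1511884 = 1/117676482 + 1/1511884 = 5417653/8086963196004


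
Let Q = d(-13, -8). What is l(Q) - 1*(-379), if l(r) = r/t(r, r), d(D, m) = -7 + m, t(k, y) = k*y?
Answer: 5684/15 ≈ 378.93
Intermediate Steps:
Q = -15 (Q = -7 - 8 = -15)
l(r) = 1/r (l(r) = r/((r*r)) = r/(r²) = r/r² = 1/r)
l(Q) - 1*(-379) = 1/(-15) - 1*(-379) = -1/15 + 379 = 5684/15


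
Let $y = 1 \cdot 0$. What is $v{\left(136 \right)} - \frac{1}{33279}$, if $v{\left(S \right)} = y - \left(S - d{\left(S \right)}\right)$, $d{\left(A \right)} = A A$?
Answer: $\frac{611002439}{33279} \approx 18360.0$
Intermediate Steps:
$d{\left(A \right)} = A^{2}$
$y = 0$
$v{\left(S \right)} = S^{2} - S$ ($v{\left(S \right)} = 0 + \left(S^{2} - S\right) = S^{2} - S$)
$v{\left(136 \right)} - \frac{1}{33279} = 136 \left(-1 + 136\right) - \frac{1}{33279} = 136 \cdot 135 - \frac{1}{33279} = 18360 - \frac{1}{33279} = \frac{611002439}{33279}$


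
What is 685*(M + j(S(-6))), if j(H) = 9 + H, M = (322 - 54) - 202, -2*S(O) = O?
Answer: 53430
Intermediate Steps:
S(O) = -O/2
M = 66 (M = 268 - 202 = 66)
685*(M + j(S(-6))) = 685*(66 + (9 - ½*(-6))) = 685*(66 + (9 + 3)) = 685*(66 + 12) = 685*78 = 53430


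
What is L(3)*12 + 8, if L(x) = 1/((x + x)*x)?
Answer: 26/3 ≈ 8.6667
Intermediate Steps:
L(x) = 1/(2*x²) (L(x) = 1/(((2*x))*x) = (1/(2*x))/x = 1/(2*x²))
L(3)*12 + 8 = ((½)/3²)*12 + 8 = ((½)*(⅑))*12 + 8 = (1/18)*12 + 8 = ⅔ + 8 = 26/3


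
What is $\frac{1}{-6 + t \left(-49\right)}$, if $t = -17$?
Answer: $\frac{1}{827} \approx 0.0012092$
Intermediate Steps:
$\frac{1}{-6 + t \left(-49\right)} = \frac{1}{-6 - -833} = \frac{1}{-6 + 833} = \frac{1}{827}$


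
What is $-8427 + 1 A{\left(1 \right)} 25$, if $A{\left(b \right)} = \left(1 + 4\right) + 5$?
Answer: $-8177$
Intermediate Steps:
$A{\left(b \right)} = 10$ ($A{\left(b \right)} = 5 + 5 = 10$)
$-8427 + 1 A{\left(1 \right)} 25 = -8427 + 1 \cdot 10 \cdot 25 = -8427 + 10 \cdot 25 = -8427 + 250 = -8177$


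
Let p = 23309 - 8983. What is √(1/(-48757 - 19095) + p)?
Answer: √16488846000213/33926 ≈ 119.69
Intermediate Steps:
p = 14326
√(1/(-48757 - 19095) + p) = √(1/(-48757 - 19095) + 14326) = √(1/(-67852) + 14326) = √(-1/67852 + 14326) = √(972047751/67852) = √16488846000213/33926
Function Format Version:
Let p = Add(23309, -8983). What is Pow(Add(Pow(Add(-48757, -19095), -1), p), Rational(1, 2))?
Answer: Mul(Rational(1, 33926), Pow(16488846000213, Rational(1, 2))) ≈ 119.69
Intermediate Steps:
p = 14326
Pow(Add(Pow(Add(-48757, -19095), -1), p), Rational(1, 2)) = Pow(Add(Pow(Add(-48757, -19095), -1), 14326), Rational(1, 2)) = Pow(Add(Pow(-67852, -1), 14326), Rational(1, 2)) = Pow(Add(Rational(-1, 67852), 14326), Rational(1, 2)) = Pow(Rational(972047751, 67852), Rational(1, 2)) = Mul(Rational(1, 33926), Pow(16488846000213, Rational(1, 2)))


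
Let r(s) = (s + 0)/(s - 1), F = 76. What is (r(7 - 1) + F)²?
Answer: 148996/25 ≈ 5959.8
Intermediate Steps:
r(s) = s/(-1 + s)
(r(7 - 1) + F)² = ((7 - 1)/(-1 + (7 - 1)) + 76)² = (6/(-1 + 6) + 76)² = (6/5 + 76)² = (386/5)² = 148996/25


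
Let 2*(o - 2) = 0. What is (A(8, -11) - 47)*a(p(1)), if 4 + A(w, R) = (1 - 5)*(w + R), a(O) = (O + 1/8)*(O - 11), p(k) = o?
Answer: 5967/8 ≈ 745.88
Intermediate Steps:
o = 2 (o = 2 + (1/2)*0 = 2 + 0 = 2)
p(k) = 2
a(O) = (-11 + O)*(1/8 + O) (a(O) = (O + 1/8)*(-11 + O) = (1/8 + O)*(-11 + O) = (-11 + O)*(1/8 + O))
A(w, R) = -4 - 4*R - 4*w (A(w, R) = -4 + (1 - 5)*(w + R) = -4 - 4*(R + w) = -4 + (-4*R - 4*w) = -4 - 4*R - 4*w)
(A(8, -11) - 47)*a(p(1)) = ((-4 - 4*(-11) - 4*8) - 47)*(-11/8 + 2**2 - 87/8*2) = ((-4 + 44 - 32) - 47)*(-11/8 + 4 - 87/4) = (8 - 47)*(-153/8) = -39*(-153/8) = 5967/8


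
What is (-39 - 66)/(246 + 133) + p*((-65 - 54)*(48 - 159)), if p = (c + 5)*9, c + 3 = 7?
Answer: 405502986/379 ≈ 1.0699e+6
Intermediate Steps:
c = 4 (c = -3 + 7 = 4)
p = 81 (p = (4 + 5)*9 = 9*9 = 81)
(-39 - 66)/(246 + 133) + p*((-65 - 54)*(48 - 159)) = (-39 - 66)/(246 + 133) + 81*((-65 - 54)*(48 - 159)) = -105/379 + 81*(-119*(-111)) = -105*1/379 + 81*13209 = -105/379 + 1069929 = 405502986/379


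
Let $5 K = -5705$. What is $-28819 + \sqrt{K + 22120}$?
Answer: $-28819 + 9 \sqrt{259} \approx -28674.0$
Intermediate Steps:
$K = -1141$ ($K = \frac{1}{5} \left(-5705\right) = -1141$)
$-28819 + \sqrt{K + 22120} = -28819 + \sqrt{-1141 + 22120} = -28819 + \sqrt{20979} = -28819 + 9 \sqrt{259}$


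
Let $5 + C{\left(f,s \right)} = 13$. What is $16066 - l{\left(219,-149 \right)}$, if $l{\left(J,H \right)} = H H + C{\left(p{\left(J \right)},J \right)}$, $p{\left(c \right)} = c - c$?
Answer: $-6143$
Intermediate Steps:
$p{\left(c \right)} = 0$
$C{\left(f,s \right)} = 8$ ($C{\left(f,s \right)} = -5 + 13 = 8$)
$l{\left(J,H \right)} = 8 + H^{2}$ ($l{\left(J,H \right)} = H H + 8 = H^{2} + 8 = 8 + H^{2}$)
$16066 - l{\left(219,-149 \right)} = 16066 - \left(8 + \left(-149\right)^{2}\right) = 16066 - \left(8 + 22201\right) = 16066 - 22209 = -6143$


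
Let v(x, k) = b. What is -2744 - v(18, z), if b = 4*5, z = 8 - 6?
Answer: -2764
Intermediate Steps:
z = 2
b = 20
v(x, k) = 20
-2744 - v(18, z) = -2744 - 1*20 = -2744 - 20 = -2764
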